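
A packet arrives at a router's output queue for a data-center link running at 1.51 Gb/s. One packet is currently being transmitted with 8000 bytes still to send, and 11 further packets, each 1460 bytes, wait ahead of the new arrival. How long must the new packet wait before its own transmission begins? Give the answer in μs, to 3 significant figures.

127 μs

Each queued packet: L/R = 11680/1510000000 = 7.7351 μs.
11 queued → 85.0861 μs.
Plus remaining 64000 bits of current packet: 42.3841 μs.
Queuing delay = 127 μs.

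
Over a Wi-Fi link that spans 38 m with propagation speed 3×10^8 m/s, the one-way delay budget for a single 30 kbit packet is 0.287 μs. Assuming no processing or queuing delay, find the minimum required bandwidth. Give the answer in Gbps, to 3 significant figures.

Propagation delay = 38 / 300000000 = 0.126667 μs.
Transmission budget = 0.287 − 0.126667 = 0.160333 μs.
R ≥ L / t_tx = 30000 bits / 1.60333e-07 s = 187 Gbps.

187 Gbps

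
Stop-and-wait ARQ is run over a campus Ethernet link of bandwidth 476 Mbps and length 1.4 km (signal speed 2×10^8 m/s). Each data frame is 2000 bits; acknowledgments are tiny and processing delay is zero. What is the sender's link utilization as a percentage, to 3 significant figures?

t_tx = L/R = 2000/476000000 = 4.20168e-06 s.
t_prop = 1400/200000000 = 7e-06 s; RTT = 1.4e-05 s.
Cycle = t_tx + RTT = 1.82017e-05 s.
Utilization = t_tx / cycle = 4.20168e-06/1.82017e-05 = 23.1 %.

23.1 %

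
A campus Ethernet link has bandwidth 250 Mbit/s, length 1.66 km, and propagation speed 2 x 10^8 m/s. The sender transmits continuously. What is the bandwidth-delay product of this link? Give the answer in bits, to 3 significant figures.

Propagation delay = 1660 / 200000000 = 8.3e-06 s.
BDP = R × t_prop = 250000000 × 8.3e-06 = 2075 bits.

2080 bits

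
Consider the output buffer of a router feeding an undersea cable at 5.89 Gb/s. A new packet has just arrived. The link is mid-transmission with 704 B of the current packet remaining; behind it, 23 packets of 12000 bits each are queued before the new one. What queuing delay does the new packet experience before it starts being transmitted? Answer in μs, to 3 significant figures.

47.8 μs

Each queued packet: L/R = 12000/5890000000 = 2.03735 μs.
23 queued → 46.8591 μs.
Plus remaining 5632 bits of current packet: 0.956197 μs.
Queuing delay = 47.8 μs.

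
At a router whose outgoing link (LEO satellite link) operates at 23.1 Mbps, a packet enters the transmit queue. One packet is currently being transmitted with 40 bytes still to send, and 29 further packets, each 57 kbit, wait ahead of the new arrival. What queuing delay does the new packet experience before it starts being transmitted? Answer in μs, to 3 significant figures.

71600 μs

Each queued packet: L/R = 57000/23100000 = 2467.53 μs.
29 queued → 71558.4 μs.
Plus remaining 320 bits of current packet: 13.8528 μs.
Queuing delay = 71600 μs.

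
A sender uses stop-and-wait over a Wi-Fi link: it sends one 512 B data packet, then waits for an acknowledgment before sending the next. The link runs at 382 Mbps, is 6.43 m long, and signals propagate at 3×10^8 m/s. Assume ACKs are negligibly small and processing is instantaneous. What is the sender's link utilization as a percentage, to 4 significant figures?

99.60 %

t_tx = L/R = 4096/382000000 = 1.07225e-05 s.
t_prop = 6.43/300000000 = 2.14333e-08 s; RTT = 4.28667e-08 s.
Cycle = t_tx + RTT = 1.07654e-05 s.
Utilization = t_tx / cycle = 1.07225e-05/1.07654e-05 = 99.60 %.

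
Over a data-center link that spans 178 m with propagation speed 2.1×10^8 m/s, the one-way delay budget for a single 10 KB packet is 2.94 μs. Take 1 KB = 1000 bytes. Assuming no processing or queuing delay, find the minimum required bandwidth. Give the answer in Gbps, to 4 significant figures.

L = 80000 bits.
Propagation delay = 178 / 210000000 = 0.847619 μs.
Transmission budget = 2.94 − 0.847619 = 2.09238 μs.
R ≥ L / t_tx = 80000 bits / 2.09238e-06 s = 38.23 Gbps.

38.23 Gbps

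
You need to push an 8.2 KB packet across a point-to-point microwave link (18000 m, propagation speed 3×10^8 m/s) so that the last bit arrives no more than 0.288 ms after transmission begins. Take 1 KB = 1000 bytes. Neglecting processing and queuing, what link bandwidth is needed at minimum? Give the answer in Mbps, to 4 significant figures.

L = 65600 bits.
Propagation delay = 18000 / 300000000 = 0.06 ms.
Transmission budget = 0.288 − 0.06 = 0.228 ms.
R ≥ L / t_tx = 65600 bits / 0.000228 s = 287.7 Mbps.

287.7 Mbps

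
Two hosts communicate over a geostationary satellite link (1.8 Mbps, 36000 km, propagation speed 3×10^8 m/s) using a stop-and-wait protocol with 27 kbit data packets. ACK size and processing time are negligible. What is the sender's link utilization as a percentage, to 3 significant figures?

5.88 %

t_tx = L/R = 27000/1800000 = 0.015 s.
t_prop = 36000000/300000000 = 0.12 s; RTT = 0.24 s.
Cycle = t_tx + RTT = 0.255 s.
Utilization = t_tx / cycle = 0.015/0.255 = 5.88 %.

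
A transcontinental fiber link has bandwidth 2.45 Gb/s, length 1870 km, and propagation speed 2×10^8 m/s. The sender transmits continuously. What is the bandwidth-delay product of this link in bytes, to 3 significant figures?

2860000 bytes

Propagation delay = 1870000 / 200000000 = 0.00935 s.
BDP = R × t_prop = 2450000000 × 0.00935 = 22907500 bits.
In bytes: 22907500/8 = 2860000 bytes.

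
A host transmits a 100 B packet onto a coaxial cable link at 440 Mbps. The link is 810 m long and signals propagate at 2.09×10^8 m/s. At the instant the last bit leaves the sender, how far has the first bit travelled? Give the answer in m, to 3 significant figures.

t_tx = L/R = 800/440000000 = 1.81818e-06 s.
Distance = s × t_tx = 209000000 × 1.81818e-06 = 380 m.

380 m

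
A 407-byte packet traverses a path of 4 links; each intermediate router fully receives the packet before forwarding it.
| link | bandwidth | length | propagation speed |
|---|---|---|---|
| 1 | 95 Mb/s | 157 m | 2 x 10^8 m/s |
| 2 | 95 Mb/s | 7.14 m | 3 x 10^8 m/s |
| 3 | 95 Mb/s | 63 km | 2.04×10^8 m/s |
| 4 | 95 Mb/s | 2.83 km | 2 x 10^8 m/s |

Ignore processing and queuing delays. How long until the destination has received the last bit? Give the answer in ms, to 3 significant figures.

L = 407 × 8 = 3256 bits.
Transmission delay per hop = L/R = 3256/95000000 = 0.0342737 ms; 4 hops → 0.137095 ms.
Propagation delays (d/s per hop): 0.000785, 2.38e-05, 0.308824, 0.01415 ms; sum = 0.323782 ms.
End-to-end = 0.461 ms.

0.461 ms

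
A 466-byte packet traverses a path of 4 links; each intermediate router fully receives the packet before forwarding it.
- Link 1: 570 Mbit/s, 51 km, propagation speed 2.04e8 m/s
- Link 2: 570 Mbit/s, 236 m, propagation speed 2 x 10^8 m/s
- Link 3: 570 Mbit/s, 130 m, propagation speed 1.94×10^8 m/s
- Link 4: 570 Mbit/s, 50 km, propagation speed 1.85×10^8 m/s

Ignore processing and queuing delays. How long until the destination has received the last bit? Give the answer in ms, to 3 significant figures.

L = 466 × 8 = 3728 bits.
Transmission delay per hop = L/R = 3728/570000000 = 0.00654035 ms; 4 hops → 0.0261614 ms.
Propagation delays (d/s per hop): 0.25, 0.00118, 0.000670103, 0.27027 ms; sum = 0.52212 ms.
End-to-end = 0.548 ms.

0.548 ms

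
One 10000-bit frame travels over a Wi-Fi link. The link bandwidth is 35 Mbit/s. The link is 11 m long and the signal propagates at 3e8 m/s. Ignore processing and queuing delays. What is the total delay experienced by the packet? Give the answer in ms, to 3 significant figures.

0.286 ms

Transmission delay = L/R = 10000 / 35000000 = 0.285714 ms.
Propagation delay = d/s = 11 m / 300000000 m/s = 3.66667e-05 ms.
Total = 0.286 ms.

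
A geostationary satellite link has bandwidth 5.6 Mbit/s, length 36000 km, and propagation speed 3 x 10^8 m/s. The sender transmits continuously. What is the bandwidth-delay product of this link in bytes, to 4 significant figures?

Propagation delay = 36000000 / 300000000 = 0.12 s.
BDP = R × t_prop = 5600000 × 0.12 = 672000 bits.
In bytes: 672000/8 = 84000 bytes.

84000 bytes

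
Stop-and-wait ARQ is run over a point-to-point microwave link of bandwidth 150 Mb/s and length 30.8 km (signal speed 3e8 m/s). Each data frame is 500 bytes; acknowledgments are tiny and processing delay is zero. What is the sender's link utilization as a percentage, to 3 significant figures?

t_tx = L/R = 4000/150000000 = 2.66667e-05 s.
t_prop = 30800/300000000 = 0.000102667 s; RTT = 0.000205333 s.
Cycle = t_tx + RTT = 0.000232 s.
Utilization = t_tx / cycle = 2.66667e-05/0.000232 = 11.5 %.

11.5 %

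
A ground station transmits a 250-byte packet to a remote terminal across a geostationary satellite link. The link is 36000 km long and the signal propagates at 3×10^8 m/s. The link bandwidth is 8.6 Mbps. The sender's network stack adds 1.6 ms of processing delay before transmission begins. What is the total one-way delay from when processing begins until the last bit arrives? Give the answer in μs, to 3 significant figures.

L = 250 × 8 = 2000 bits.
Transmission delay = L/R = 2000 / 8600000 = 232.558 μs.
Propagation delay = d/s = 36000000 m / 300000000 m/s = 120000 μs.
Plus processing delay 1.6 ms = 1600 μs.
Total = 122000 μs.

122000 μs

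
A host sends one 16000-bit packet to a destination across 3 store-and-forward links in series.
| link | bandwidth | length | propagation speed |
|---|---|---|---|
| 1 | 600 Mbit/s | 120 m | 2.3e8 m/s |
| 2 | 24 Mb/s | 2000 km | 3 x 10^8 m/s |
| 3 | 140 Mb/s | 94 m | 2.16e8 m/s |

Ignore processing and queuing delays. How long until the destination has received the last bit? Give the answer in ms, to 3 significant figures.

7.48 ms

Transmission delays (L/R per hop): 0.0266667, 0.666667, 0.114286 ms; sum = 0.807619 ms.
Propagation delays (d/s per hop): 0.000521739, 6.66667, 0.000435185 ms; sum = 6.66762 ms.
End-to-end = 7.48 ms.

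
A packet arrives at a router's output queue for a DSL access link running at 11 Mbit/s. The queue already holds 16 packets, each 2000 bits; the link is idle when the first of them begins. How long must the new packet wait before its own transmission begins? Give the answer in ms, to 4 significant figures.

Each queued packet: L/R = 2000/11000000 = 0.181818 ms.
16 queued → 2.90909 ms.
Queuing delay = 2.909 ms.

2.909 ms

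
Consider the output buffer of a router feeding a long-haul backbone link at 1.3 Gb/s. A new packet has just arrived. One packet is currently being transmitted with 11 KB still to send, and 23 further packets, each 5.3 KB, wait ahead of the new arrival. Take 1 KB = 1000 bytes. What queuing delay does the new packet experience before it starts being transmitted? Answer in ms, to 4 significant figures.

Each queued packet: L/R = 42400/1300000000 = 0.0326154 ms.
23 queued → 0.750154 ms.
Plus remaining 88000 bits of current packet: 0.0676923 ms.
Queuing delay = 0.8178 ms.

0.8178 ms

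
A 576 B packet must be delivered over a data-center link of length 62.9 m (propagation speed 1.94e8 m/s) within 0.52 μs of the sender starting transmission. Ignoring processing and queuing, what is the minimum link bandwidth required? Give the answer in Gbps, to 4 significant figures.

L = 4608 bits.
Propagation delay = 62.9 / 194000000 = 0.324227 μs.
Transmission budget = 0.52 − 0.324227 = 0.195773 μs.
R ≥ L / t_tx = 4608 bits / 1.95773e-07 s = 23.54 Gbps.

23.54 Gbps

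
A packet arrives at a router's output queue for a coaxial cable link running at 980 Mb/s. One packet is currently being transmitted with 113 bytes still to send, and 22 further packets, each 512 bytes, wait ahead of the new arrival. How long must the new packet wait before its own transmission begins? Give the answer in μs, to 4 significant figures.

Each queued packet: L/R = 4096/980000000 = 4.17959 μs.
22 queued → 91.951 μs.
Plus remaining 904 bits of current packet: 0.922449 μs.
Queuing delay = 92.87 μs.

92.87 μs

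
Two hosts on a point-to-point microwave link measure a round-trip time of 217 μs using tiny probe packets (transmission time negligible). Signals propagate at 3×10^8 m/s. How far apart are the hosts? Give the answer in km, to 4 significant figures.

One-way propagation = RTT/2 = 108.5 μs.
d = s × t = 300000000 × 0.0001085 = 32.55 km.

32.55 km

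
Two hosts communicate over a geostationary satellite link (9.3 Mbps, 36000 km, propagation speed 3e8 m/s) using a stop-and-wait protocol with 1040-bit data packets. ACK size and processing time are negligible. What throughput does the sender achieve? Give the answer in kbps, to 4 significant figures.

4.331 kbps

t_tx = L/R = 1040/9300000 = 0.000111828 s.
t_prop = 36000000/300000000 = 0.12 s; RTT = 0.24 s.
Cycle = t_tx + RTT = 0.240112 s.
Throughput = L / cycle = 1040 / 0.240112 = 4.331 kbps.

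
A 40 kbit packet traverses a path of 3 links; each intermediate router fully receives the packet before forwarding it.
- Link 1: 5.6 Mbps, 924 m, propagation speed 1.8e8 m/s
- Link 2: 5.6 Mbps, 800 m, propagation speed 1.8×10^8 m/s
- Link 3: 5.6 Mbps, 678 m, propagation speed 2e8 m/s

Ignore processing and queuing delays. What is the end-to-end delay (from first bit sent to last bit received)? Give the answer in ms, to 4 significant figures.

21.44 ms

L = 40000 bits.
Transmission delay per hop = L/R = 40000/5600000 = 7.14286 ms; 3 hops → 21.4286 ms.
Propagation delays (d/s per hop): 0.00513333, 0.00444444, 0.00339 ms; sum = 0.0129678 ms.
End-to-end = 21.44 ms.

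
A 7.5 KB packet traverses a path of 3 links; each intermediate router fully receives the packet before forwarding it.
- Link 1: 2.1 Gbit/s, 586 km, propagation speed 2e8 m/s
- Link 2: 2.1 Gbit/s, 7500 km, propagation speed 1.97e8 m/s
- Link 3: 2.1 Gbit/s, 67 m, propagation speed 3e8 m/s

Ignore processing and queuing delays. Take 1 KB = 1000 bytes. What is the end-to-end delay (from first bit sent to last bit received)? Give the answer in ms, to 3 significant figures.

L = 60000 bits.
Transmission delay per hop = L/R = 60000/2100000000 = 0.0285714 ms; 3 hops → 0.0857143 ms.
Propagation delays (d/s per hop): 2.93, 38.0711, 0.000223333 ms; sum = 41.0013 ms.
End-to-end = 41.1 ms.

41.1 ms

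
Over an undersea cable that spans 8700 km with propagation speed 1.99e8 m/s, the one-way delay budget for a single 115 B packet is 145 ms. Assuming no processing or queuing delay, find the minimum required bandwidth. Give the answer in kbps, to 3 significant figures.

L = 920 bits.
Propagation delay = 8700000 / 199000000 = 43.7186 ms.
Transmission budget = 145 − 43.7186 = 101.281 ms.
R ≥ L / t_tx = 920 bits / 0.101281 s = 9.08 kbps.

9.08 kbps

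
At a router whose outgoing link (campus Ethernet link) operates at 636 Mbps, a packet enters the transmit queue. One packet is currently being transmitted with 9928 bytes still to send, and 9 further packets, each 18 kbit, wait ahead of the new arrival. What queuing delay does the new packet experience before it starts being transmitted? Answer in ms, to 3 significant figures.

0.380 ms

Each queued packet: L/R = 18000/636000000 = 0.0283019 ms.
9 queued → 0.254717 ms.
Plus remaining 79424 bits of current packet: 0.124881 ms.
Queuing delay = 0.380 ms.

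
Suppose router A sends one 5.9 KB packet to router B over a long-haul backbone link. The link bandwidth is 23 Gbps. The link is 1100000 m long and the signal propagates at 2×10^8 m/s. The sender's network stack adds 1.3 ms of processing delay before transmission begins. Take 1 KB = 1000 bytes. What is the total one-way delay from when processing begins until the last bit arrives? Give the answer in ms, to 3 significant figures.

L = 47200 bits.
Transmission delay = L/R = 47200 / 23000000000 = 0.00205217 ms.
Propagation delay = d/s = 1100000 m / 200000000 m/s = 5.5 ms.
Plus processing delay 1.3 ms = 1.3 ms.
Total = 6.80 ms.

6.80 ms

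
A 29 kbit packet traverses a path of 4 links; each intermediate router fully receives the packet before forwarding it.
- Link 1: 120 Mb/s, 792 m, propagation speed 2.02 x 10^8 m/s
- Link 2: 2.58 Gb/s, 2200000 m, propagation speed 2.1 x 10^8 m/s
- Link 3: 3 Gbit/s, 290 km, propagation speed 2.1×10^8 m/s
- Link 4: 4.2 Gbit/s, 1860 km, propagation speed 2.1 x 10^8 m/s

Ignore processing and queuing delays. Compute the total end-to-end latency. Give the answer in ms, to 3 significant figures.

L = 29000 bits.
Transmission delays (L/R per hop): 0.241667, 0.0112403, 0.00966667, 0.00690476 ms; sum = 0.269478 ms.
Propagation delays (d/s per hop): 0.00392079, 10.4762, 1.38095, 8.85714 ms; sum = 20.7182 ms.
End-to-end = 21.0 ms.

21.0 ms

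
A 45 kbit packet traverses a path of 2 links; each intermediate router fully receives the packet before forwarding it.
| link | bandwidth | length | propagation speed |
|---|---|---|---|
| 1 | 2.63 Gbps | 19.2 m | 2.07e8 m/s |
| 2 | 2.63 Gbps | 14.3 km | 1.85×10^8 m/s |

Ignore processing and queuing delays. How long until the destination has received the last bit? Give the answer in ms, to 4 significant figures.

L = 45000 bits.
Transmission delay per hop = L/R = 45000/2630000000 = 0.0171103 ms; 2 hops → 0.0342205 ms.
Propagation delays (d/s per hop): 9.27536e-05, 0.0772973 ms; sum = 0.0773901 ms.
End-to-end = 0.1116 ms.

0.1116 ms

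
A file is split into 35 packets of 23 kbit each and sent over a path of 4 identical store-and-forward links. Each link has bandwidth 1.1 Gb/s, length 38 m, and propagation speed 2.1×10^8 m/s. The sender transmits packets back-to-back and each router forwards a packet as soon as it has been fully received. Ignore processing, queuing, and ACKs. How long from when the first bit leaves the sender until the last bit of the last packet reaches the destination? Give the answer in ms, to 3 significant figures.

0.795 ms

Per-hop transmission t_tx = L/R = 23000/1100000000 = 0.0209091 ms.
Per-hop propagation t_prop = 38/210000000 = 0.000180952 ms.
Pipeline fill: first packet needs 4·t_tx to clear all hops; remaining 34 packets each add one t_tx.
Total = (4+35-1)·t_tx + 4·t_prop = 38·0.0209091 + 4·0.000180952 = 0.795 ms.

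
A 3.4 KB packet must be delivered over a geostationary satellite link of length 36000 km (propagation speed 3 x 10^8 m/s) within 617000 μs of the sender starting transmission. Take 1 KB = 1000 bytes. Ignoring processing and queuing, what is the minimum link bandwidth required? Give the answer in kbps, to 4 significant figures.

54.73 kbps

L = 27200 bits.
Propagation delay = 36000000 / 300000000 = 120000 μs.
Transmission budget = 617000 − 120000 = 497000 μs.
R ≥ L / t_tx = 27200 bits / 0.497 s = 54.73 kbps.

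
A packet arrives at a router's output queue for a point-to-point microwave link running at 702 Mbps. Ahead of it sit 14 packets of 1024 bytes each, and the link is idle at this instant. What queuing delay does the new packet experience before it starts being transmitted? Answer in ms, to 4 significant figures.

0.1634 ms

Each queued packet: L/R = 8192/702000000 = 0.0116695 ms.
14 queued → 0.163373 ms.
Queuing delay = 0.1634 ms.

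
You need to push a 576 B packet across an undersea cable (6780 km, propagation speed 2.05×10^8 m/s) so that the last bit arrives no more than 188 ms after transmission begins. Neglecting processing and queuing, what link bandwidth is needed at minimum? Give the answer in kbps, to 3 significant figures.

29.7 kbps

L = 4608 bits.
Propagation delay = 6780000 / 2.05e+08 = 33.0732 ms.
Transmission budget = 188 − 33.0732 = 154.927 ms.
R ≥ L / t_tx = 4608 bits / 0.154927 s = 29.7 kbps.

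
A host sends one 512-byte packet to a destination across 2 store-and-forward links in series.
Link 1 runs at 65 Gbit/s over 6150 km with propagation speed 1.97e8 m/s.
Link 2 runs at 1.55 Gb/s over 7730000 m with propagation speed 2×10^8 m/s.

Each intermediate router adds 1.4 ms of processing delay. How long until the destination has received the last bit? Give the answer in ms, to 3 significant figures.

71.3 ms

L = 512 × 8 = 4096 bits.
Transmission delays (L/R per hop): 6.30154e-05, 0.00264258 ms; sum = 0.0027056 ms.
Propagation delays (d/s per hop): 31.2183, 38.65 ms; sum = 69.8683 ms.
Processing at 1 router(s): 1 × 1.4 ms = 1.4 ms.
End-to-end = 71.3 ms.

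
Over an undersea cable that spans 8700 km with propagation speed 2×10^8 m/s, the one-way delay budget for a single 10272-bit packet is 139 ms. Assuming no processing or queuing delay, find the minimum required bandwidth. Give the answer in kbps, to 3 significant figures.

108 kbps

Propagation delay = 8700000 / 200000000 = 43.5 ms.
Transmission budget = 139 − 43.5 = 95.5 ms.
R ≥ L / t_tx = 10272 bits / 0.0955 s = 108 kbps.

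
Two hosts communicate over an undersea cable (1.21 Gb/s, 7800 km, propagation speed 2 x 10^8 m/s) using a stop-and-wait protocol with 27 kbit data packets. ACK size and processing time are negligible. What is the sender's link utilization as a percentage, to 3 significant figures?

0.0286 %

t_tx = L/R = 27000/1210000000 = 2.2314e-05 s.
t_prop = 7800000/200000000 = 0.039 s; RTT = 0.078 s.
Cycle = t_tx + RTT = 0.0780223 s.
Utilization = t_tx / cycle = 2.2314e-05/0.0780223 = 0.0286 %.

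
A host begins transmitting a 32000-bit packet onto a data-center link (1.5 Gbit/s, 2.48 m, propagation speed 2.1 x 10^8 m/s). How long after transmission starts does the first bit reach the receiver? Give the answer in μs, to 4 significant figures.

First bit experiences only propagation delay: d/s = 2.48/210000000 = 0.01181 μs.

0.01181 μs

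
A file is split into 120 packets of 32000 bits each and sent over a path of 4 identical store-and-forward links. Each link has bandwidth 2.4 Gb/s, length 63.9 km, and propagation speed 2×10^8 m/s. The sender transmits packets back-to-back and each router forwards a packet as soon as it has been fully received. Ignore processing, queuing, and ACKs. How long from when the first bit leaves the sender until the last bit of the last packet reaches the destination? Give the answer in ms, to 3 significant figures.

2.92 ms

Per-hop transmission t_tx = L/R = 32000/2400000000 = 0.0133333 ms.
Per-hop propagation t_prop = 63900/200000000 = 0.3195 ms.
Pipeline fill: first packet needs 4·t_tx to clear all hops; remaining 119 packets each add one t_tx.
Total = (4+120-1)·t_tx + 4·t_prop = 123·0.0133333 + 4·0.3195 = 2.92 ms.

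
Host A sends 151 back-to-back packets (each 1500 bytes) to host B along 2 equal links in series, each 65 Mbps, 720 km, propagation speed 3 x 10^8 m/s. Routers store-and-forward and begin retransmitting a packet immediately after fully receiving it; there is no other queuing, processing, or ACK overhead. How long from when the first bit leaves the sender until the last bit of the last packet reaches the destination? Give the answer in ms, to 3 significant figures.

Per-hop transmission t_tx = L/R = 12000/65000000 = 0.184615 ms.
Per-hop propagation t_prop = 720000/300000000 = 2.4 ms.
Pipeline fill: first packet needs 2·t_tx to clear all hops; remaining 150 packets each add one t_tx.
Total = (2+151-1)·t_tx + 2·t_prop = 152·0.184615 + 2·2.4 = 32.9 ms.

32.9 ms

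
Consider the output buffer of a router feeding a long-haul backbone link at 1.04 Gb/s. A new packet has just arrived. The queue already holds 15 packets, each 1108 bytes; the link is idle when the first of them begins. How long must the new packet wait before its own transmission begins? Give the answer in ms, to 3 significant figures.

0.128 ms

Each queued packet: L/R = 8864/1040000000 = 0.00852308 ms.
15 queued → 0.127846 ms.
Queuing delay = 0.128 ms.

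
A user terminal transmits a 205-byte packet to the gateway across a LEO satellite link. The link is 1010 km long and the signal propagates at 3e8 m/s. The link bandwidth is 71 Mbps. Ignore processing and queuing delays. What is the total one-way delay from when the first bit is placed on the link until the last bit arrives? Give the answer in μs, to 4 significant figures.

3390 μs

L = 205 × 8 = 1640 bits.
Transmission delay = L/R = 1640 / 71000000 = 23.0986 μs.
Propagation delay = d/s = 1010000 m / 300000000 m/s = 3366.67 μs.
Total = 3390 μs.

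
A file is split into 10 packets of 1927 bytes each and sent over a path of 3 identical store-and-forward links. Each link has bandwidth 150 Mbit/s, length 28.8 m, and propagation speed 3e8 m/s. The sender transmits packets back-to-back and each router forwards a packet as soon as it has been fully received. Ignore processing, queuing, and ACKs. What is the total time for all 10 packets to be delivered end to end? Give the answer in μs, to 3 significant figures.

1230 μs

Per-hop transmission t_tx = L/R = 15416/150000000 = 102.773 μs.
Per-hop propagation t_prop = 28.8/300000000 = 0.096 μs.
Pipeline fill: first packet needs 3·t_tx to clear all hops; remaining 9 packets each add one t_tx.
Total = (3+10-1)·t_tx + 3·t_prop = 12·102.773 + 3·0.096 = 1230 μs.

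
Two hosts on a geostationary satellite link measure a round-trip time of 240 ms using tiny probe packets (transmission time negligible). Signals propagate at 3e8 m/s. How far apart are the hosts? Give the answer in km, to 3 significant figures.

36000 km

One-way propagation = RTT/2 = 120 ms.
d = s × t = 300000000 × 0.12 = 36000 km.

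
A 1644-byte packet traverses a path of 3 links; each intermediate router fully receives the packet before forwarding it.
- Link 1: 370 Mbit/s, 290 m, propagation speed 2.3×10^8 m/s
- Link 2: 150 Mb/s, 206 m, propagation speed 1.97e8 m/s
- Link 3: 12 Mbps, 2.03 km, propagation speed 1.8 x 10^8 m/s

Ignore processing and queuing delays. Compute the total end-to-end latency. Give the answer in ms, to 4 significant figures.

L = 1644 × 8 = 13152 bits.
Transmission delays (L/R per hop): 0.0355459, 0.08768, 1.096 ms; sum = 1.21923 ms.
Propagation delays (d/s per hop): 0.00126087, 0.00104569, 0.0112778 ms; sum = 0.0135843 ms.
End-to-end = 1.233 ms.

1.233 ms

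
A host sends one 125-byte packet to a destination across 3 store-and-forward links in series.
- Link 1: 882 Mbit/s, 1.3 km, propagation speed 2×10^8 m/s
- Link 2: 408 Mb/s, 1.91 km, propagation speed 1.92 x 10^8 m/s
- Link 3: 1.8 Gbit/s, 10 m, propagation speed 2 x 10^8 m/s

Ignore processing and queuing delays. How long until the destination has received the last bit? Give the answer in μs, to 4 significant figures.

L = 125 × 8 = 1000 bits.
Transmission delays (L/R per hop): 1.13379, 2.45098, 0.555556 μs; sum = 4.14032 μs.
Propagation delays (d/s per hop): 6.5, 9.94792, 0.05 μs; sum = 16.4979 μs.
End-to-end = 20.64 μs.

20.64 μs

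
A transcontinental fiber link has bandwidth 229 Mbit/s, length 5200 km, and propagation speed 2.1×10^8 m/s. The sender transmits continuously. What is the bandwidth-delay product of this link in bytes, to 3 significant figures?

Propagation delay = 5200000 / 210000000 = 0.0247619 s.
BDP = R × t_prop = 229000000 × 0.0247619 = 5670480 bits.
In bytes: 5670480/8 = 709000 bytes.

709000 bytes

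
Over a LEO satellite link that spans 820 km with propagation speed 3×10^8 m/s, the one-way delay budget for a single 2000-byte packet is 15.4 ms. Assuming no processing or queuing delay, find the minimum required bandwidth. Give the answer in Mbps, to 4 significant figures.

L = 16000 bits.
Propagation delay = 820000 / 300000000 = 2.73333 ms.
Transmission budget = 15.4 − 2.73333 = 12.6667 ms.
R ≥ L / t_tx = 16000 bits / 0.0126667 s = 1.263 Mbps.

1.263 Mbps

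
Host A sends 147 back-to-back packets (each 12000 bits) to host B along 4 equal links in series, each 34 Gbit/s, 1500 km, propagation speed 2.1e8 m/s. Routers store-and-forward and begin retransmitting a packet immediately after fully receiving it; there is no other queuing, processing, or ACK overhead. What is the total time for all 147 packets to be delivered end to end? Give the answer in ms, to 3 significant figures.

Per-hop transmission t_tx = L/R = 12000/34000000000 = 0.000352941 ms.
Per-hop propagation t_prop = 1500000/210000000 = 7.14286 ms.
Pipeline fill: first packet needs 4·t_tx to clear all hops; remaining 146 packets each add one t_tx.
Total = (4+147-1)·t_tx + 4·t_prop = 150·0.000352941 + 4·7.14286 = 28.6 ms.

28.6 ms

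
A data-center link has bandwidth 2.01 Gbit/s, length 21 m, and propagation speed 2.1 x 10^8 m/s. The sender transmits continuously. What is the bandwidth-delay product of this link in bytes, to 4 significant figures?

Propagation delay = 21 / 210000000 = 1e-07 s.
BDP = R × t_prop = 2.01e+09 × 1e-07 = 201 bits.
In bytes: 201/8 = 25.13 bytes.

25.13 bytes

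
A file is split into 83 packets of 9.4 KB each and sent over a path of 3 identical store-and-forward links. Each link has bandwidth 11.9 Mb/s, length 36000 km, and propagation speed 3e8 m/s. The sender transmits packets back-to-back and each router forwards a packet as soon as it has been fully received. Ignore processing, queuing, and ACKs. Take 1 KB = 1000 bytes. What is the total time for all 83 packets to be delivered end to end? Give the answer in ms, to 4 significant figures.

897.1 ms

Per-hop transmission t_tx = L/R = 75200/11900000 = 6.31933 ms.
Per-hop propagation t_prop = 36000000/300000000 = 120 ms.
Pipeline fill: first packet needs 3·t_tx to clear all hops; remaining 82 packets each add one t_tx.
Total = (3+83-1)·t_tx + 3·t_prop = 85·6.31933 + 3·120 = 897.1 ms.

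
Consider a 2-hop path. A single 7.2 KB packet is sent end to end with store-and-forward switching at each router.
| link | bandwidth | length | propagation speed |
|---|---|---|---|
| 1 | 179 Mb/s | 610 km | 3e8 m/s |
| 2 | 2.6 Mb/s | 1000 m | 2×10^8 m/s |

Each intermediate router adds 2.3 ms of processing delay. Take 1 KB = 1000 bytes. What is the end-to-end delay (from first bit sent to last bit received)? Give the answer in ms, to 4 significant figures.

26.81 ms

L = 57600 bits.
Transmission delays (L/R per hop): 0.321788, 22.1538 ms; sum = 22.4756 ms.
Propagation delays (d/s per hop): 2.03333, 0.005 ms; sum = 2.03833 ms.
Processing at 1 router(s): 1 × 2.3 ms = 2.3 ms.
End-to-end = 26.81 ms.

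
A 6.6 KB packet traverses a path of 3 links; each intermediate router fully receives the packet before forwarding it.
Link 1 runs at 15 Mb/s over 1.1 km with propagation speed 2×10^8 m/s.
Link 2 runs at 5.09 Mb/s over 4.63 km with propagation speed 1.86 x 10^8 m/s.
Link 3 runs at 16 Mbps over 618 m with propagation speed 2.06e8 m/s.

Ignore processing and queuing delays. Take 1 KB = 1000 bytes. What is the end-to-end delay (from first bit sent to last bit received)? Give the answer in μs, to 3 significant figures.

17200 μs

L = 52800 bits.
Transmission delays (L/R per hop): 3520, 10373.3, 3300 μs; sum = 17193.3 μs.
Propagation delays (d/s per hop): 5.5, 24.8925, 3 μs; sum = 33.3925 μs.
End-to-end = 17200 μs.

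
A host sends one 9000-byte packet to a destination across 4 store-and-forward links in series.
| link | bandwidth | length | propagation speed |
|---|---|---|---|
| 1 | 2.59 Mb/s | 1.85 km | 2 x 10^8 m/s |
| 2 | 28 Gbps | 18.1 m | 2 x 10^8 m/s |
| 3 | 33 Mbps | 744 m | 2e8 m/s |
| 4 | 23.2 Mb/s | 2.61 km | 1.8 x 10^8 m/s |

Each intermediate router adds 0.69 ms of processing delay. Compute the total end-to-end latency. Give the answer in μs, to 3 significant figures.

35200 μs

L = 9000 × 8 = 72000 bits.
Transmission delays (L/R per hop): 27799.2, 2.57143, 2181.82, 3103.45 μs; sum = 33087.1 μs.
Propagation delays (d/s per hop): 9.25, 0.0905, 3.72, 14.5 μs; sum = 27.5605 μs.
Processing at 3 router(s): 3 × 0.69 ms = 2070 μs.
End-to-end = 35200 μs.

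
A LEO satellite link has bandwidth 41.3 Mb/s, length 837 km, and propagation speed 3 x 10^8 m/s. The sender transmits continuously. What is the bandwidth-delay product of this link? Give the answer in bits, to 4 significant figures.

Propagation delay = 837000 / 300000000 = 0.00279 s.
BDP = R × t_prop = 41300000 × 0.00279 = 115227 bits.

115200 bits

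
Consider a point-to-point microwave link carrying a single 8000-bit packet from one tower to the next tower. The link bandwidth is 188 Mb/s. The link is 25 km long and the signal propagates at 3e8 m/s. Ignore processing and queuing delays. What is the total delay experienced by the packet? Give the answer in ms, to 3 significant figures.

Transmission delay = L/R = 8000 / 188000000 = 0.0425532 ms.
Propagation delay = d/s = 25000 m / 300000000 m/s = 0.0833333 ms.
Total = 0.126 ms.

0.126 ms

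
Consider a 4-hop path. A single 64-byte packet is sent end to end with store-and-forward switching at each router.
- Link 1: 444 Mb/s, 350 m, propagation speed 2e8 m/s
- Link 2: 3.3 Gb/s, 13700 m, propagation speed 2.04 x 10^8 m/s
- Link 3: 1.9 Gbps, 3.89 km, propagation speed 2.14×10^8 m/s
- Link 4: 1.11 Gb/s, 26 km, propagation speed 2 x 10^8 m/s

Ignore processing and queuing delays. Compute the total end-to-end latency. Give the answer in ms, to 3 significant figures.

0.219 ms

L = 64 × 8 = 512 bits.
Transmission delays (L/R per hop): 0.00115315, 0.000155152, 0.000269474, 0.000461261 ms; sum = 0.00203904 ms.
Propagation delays (d/s per hop): 0.00175, 0.0671569, 0.0181776, 0.13 ms; sum = 0.217084 ms.
End-to-end = 0.219 ms.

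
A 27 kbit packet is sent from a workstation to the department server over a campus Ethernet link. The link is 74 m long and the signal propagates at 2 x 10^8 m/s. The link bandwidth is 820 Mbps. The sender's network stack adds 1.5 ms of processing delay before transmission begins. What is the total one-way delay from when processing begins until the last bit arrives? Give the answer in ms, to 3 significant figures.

1.53 ms

L = 27000 bits.
Transmission delay = L/R = 27000 / 820000000 = 0.0329268 ms.
Propagation delay = d/s = 74 m / 200000000 m/s = 0.00037 ms.
Plus processing delay 1.5 ms = 1.5 ms.
Total = 1.53 ms.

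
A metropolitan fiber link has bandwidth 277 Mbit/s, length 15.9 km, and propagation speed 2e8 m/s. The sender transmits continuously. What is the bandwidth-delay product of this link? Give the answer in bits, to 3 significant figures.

Propagation delay = 15900 / 200000000 = 7.95e-05 s.
BDP = R × t_prop = 277000000 × 7.95e-05 = 22021.5 bits.

22000 bits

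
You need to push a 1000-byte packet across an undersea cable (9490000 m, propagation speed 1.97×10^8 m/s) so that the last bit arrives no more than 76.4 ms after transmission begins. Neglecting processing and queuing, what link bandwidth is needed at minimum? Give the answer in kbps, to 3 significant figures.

283 kbps

L = 8000 bits.
Propagation delay = 9490000 / 197000000 = 48.1726 ms.
Transmission budget = 76.4 − 48.1726 = 28.2274 ms.
R ≥ L / t_tx = 8000 bits / 0.0282274 s = 283 kbps.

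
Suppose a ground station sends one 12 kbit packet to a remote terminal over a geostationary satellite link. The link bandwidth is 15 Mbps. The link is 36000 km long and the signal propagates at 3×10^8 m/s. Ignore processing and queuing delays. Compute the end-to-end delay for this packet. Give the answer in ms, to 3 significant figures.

121 ms

L = 12000 bits.
Transmission delay = L/R = 12000 / 15000000 = 0.8 ms.
Propagation delay = d/s = 36000000 m / 300000000 m/s = 120 ms.
Total = 121 ms.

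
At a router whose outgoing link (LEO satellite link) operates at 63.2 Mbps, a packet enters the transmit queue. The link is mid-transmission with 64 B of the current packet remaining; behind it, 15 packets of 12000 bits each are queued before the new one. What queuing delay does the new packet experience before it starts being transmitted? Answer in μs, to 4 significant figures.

2856 μs

Each queued packet: L/R = 12000/63200000 = 189.873 μs.
15 queued → 2848.1 μs.
Plus remaining 512 bits of current packet: 8.10127 μs.
Queuing delay = 2856 μs.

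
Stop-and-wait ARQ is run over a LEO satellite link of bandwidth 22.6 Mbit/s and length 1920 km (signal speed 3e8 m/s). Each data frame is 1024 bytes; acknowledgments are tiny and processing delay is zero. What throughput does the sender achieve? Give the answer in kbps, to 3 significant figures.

622 kbps

t_tx = L/R = 8192/22600000 = 0.000362478 s.
t_prop = 1920000/300000000 = 0.0064 s; RTT = 0.0128 s.
Cycle = t_tx + RTT = 0.0131625 s.
Throughput = L / cycle = 8192 / 0.0131625 = 622 kbps.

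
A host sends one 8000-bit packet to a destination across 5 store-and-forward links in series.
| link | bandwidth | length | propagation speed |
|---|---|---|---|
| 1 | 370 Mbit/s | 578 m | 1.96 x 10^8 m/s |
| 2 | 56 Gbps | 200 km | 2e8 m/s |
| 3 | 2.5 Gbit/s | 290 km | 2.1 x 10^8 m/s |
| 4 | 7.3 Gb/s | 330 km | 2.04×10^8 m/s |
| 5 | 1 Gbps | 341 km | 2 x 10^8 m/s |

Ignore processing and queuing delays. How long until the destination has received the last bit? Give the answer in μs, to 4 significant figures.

5741 μs

Transmission delays (L/R per hop): 21.6216, 0.142857, 3.2, 1.09589, 8 μs; sum = 34.0604 μs.
Propagation delays (d/s per hop): 2.94898, 1000, 1380.95, 1617.65, 1705 μs; sum = 5706.55 μs.
End-to-end = 5741 μs.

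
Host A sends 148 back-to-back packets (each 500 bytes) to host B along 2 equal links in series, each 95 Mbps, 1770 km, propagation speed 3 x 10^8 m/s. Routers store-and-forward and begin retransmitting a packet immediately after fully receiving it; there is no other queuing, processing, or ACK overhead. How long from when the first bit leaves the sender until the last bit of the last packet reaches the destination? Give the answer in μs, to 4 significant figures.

Per-hop transmission t_tx = L/R = 4000/95000000 = 42.1053 μs.
Per-hop propagation t_prop = 1770000/300000000 = 5900 μs.
Pipeline fill: first packet needs 2·t_tx to clear all hops; remaining 147 packets each add one t_tx.
Total = (2+148-1)·t_tx + 2·t_prop = 149·42.1053 + 2·5900 = 18070 μs.

18070 μs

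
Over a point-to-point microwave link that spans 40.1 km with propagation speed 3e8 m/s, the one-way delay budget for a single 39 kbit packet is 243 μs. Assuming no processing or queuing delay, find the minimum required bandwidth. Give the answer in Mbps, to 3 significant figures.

Propagation delay = 40100 / 300000000 = 133.667 μs.
Transmission budget = 243 − 133.667 = 109.333 μs.
R ≥ L / t_tx = 39000 bits / 0.000109333 s = 357 Mbps.

357 Mbps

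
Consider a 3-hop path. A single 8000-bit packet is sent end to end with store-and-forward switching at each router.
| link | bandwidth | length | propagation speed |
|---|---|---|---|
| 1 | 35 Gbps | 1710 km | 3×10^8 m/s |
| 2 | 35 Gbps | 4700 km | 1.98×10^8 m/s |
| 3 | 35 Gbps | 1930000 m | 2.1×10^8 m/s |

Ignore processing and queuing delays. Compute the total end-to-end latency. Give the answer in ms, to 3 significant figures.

Transmission delay per hop = L/R = 8000/35000000000 = 0.000228571 ms; 3 hops → 0.000685714 ms.
Propagation delays (d/s per hop): 5.7, 23.7374, 9.19048 ms; sum = 38.6278 ms.
End-to-end = 38.6 ms.

38.6 ms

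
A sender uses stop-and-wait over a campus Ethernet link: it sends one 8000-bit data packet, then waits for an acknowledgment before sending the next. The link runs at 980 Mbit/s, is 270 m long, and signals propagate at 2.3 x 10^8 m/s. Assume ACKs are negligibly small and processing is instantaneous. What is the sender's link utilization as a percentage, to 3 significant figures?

t_tx = L/R = 8000/980000000 = 8.16327e-06 s.
t_prop = 270/2.3e+08 = 1.17391e-06 s; RTT = 2.34783e-06 s.
Cycle = t_tx + RTT = 1.05111e-05 s.
Utilization = t_tx / cycle = 8.16327e-06/1.05111e-05 = 77.7 %.

77.7 %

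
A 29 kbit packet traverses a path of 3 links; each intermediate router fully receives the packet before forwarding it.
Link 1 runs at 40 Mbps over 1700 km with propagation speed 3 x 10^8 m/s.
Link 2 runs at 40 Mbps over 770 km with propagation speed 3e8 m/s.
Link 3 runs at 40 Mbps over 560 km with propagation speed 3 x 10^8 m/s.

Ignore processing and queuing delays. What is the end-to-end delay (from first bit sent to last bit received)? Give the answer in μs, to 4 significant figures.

12280 μs

L = 29000 bits.
Transmission delay per hop = L/R = 29000/40000000 = 725 μs; 3 hops → 2175 μs.
Propagation delays (d/s per hop): 5666.67, 2566.67, 1866.67 μs; sum = 10100 μs.
End-to-end = 12280 μs.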